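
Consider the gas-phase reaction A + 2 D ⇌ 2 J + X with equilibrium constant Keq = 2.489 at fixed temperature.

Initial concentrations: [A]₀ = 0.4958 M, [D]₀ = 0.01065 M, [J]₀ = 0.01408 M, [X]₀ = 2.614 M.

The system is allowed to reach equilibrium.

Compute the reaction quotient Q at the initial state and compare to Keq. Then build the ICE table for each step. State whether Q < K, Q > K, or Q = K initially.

Q₀ = 9.215; Q > K (proceeds reverse)

Q₀ = 9.215 vs Keq = 2.489 ⇒ Q>K, reverse
Step 1:
                   A          D          J          X
  I           0.4958    0.01065    0.01408      2.614
  C         0.001997   0.003994  -0.003994  -0.001997
  E           0.4978    0.01464    0.01009      2.612
  solve Keq expr → x = -0.001997; check Q = 2.489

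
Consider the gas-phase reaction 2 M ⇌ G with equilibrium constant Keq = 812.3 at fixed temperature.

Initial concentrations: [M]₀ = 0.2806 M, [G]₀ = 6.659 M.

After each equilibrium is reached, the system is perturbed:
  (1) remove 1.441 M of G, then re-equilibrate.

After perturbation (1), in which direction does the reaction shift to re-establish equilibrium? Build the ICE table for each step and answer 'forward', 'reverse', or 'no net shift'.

Direction: forward

Q₀ = 84.57 vs Keq = 812.3 ⇒ Q<K, forward
Step 1:
                   M          G
  I           0.2806      6.659
  C          -0.1894    0.09471
  E          0.09118      6.754
  solve Keq expr → x = 0.09471; check Q = 812.3
Then remove 1.441 M of G.
Step 2:
                   M          G
  I          0.09118      5.313
  C         -0.01027   0.005136
  E          0.08091      5.318
  solve Keq expr → x = 0.005136; check Q = 812.3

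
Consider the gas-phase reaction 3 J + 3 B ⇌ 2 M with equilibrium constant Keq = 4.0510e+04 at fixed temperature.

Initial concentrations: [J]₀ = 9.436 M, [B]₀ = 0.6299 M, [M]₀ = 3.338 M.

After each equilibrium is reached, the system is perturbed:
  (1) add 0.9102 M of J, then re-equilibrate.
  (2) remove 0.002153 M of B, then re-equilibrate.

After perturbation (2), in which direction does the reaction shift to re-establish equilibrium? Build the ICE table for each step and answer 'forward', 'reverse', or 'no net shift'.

Q₀ = 0.05306 vs Keq = 4.0510e+04 ⇒ Q<K, forward
Step 1:
                    J           B           M
  I             9.436      0.6299       3.338
  C           -0.6219     -0.6219      0.4146
  E             8.814    0.007977       3.753
  solve Keq expr → x = 0.2073; check Q = 4.0510e+04
Then add 0.9102 M of J.
Step 2:
                    J           B           M
  I             9.724    0.007977       3.753
  C       -7.4549e-04 -7.4549e-04  4.9700e-04
  E             9.724    0.007232       3.753
  solve Keq expr → x = 2.4850e-04; check Q = 4.0510e+04
Then remove 0.002153 M of B.
Step 3:
                    J           B           M
  I             9.724    0.005079       3.753
  C           0.00215     0.00215   -0.001433
  E             9.726    0.007228       3.752
  solve Keq expr → x = -7.1652e-04; check Q = 4.0510e+04

Direction: reverse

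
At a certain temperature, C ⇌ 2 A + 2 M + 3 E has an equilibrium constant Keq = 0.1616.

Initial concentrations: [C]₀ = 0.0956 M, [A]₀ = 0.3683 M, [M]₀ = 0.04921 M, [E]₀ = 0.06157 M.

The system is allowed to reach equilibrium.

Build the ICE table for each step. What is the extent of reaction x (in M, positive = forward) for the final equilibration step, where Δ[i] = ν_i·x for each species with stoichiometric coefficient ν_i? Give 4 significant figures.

x = 0.09171 M

Q₀ = 8.0197e-07 vs Keq = 0.1616 ⇒ Q<K, forward
Step 1:
                   C          A          M          E
  Initial     0.0956     0.3683    0.04921    0.06157
  Change    -0.09171     0.1834     0.1834     0.2751
  Equil     0.003891     0.5517     0.2326     0.3367
  solve Keq expr → x = 0.09171; check Q = 0.1616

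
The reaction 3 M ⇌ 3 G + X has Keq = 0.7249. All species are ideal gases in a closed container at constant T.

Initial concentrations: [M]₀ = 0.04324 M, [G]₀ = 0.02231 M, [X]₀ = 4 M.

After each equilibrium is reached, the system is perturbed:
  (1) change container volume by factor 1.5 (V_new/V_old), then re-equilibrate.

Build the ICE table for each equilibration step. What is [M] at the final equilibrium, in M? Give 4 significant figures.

Q₀ = 0.5494 vs Keq = 0.7249 ⇒ Q<K, forward
Step 1:
                   M          G          X
  init       0.04324    0.02231          4
  Δ        -0.001378   0.001378 4.5950e-04
  eq         0.04186    0.02369          4
  solve Keq expr → x = 4.5950e-04; check Q = 0.7249
Then change container volume by factor 1.5 (V_new/V_old).
Step 2:
                   M          G          X
  init       0.02791    0.01579      2.667
  Δ        -0.001386   0.001386 4.6212e-04
  eq         0.02652    0.01718      2.667
  solve Keq expr → x = 4.6212e-04; check Q = 0.7249

[M]_eq = 0.02652 M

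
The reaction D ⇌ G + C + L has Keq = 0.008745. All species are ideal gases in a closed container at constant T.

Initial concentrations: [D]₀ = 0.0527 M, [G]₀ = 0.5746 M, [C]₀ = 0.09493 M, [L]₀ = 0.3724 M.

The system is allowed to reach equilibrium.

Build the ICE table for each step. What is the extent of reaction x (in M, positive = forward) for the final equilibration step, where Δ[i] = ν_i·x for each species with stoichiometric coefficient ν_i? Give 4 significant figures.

x = -0.08624 M

Q₀ = 0.3855 vs Keq = 0.008745 ⇒ Q>K, reverse
Step 1:
                  D         G         C         L
  Initial    0.0527    0.5746   0.09493    0.3724
  Change    0.08624  -0.08624  -0.08624  -0.08624
  Equil      0.1389    0.4884  0.008694    0.2862
  solve Keq expr → x = -0.08624; check Q = 0.008745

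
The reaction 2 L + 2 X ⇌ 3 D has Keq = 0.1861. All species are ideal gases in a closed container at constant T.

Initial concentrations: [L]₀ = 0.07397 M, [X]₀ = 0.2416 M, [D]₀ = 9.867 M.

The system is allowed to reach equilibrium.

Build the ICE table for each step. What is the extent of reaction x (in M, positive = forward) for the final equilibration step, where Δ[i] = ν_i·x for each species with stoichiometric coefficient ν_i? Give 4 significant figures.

Q₀ = 3.0078e+06 vs Keq = 0.1861 ⇒ Q>K, reverse
Step 1:
                  L         X         D
  init      0.07397    0.2416     9.867
  Δ           4.019     4.019    -6.028
  eq          4.093      4.26     3.839
  solve Keq expr → x = -2.009; check Q = 0.1861

x = -2.009 M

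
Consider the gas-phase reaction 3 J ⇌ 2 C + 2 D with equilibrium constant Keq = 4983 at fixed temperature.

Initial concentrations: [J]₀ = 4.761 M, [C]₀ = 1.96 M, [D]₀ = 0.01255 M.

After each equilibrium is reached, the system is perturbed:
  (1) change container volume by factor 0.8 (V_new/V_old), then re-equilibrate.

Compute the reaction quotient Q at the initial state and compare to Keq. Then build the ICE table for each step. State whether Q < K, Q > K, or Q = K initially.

Q₀ = 5.6067e-06 vs Keq = 4983 ⇒ Q<K, forward
Step 1:
                  J         C         D
  I           4.761      1.96   0.01255
  C          -4.413     2.942     2.942
  E          0.3479     4.902     2.955
  solve Keq expr → x = 1.471; check Q = 4983
Then change container volume by factor 0.8 (V_new/V_old).
Step 2:
                  J         C         D
  I          0.4348     6.128     3.693
  C          0.0308  -0.02053  -0.02053
  E          0.4656     6.107     3.673
  solve Keq expr → x = -0.01027; check Q = 4983

Q₀ = 5.6067e-06; Q < K (proceeds forward)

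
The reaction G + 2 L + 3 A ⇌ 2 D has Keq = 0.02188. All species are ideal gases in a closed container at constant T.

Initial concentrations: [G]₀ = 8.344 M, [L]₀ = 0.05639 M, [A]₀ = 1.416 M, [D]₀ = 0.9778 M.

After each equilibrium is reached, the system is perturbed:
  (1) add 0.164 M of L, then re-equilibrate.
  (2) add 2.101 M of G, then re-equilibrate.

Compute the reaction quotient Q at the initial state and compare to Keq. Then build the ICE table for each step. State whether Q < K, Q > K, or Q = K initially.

Q₀ = 12.69; Q > K (proceeds reverse)

Q₀ = 12.69 vs Keq = 0.02188 ⇒ Q>K, reverse
Step 1:
                    G           L           A           D
  init          8.344     0.05639       1.416      0.9778
  Δ            0.2022      0.4045      0.6067     -0.4045
  eq            8.546      0.4609       2.023      0.5733
  solve Keq expr → x = -0.2022; check Q = 0.02188
Then add 0.164 M of L.
Step 2:
                    G           L           A           D
  init          8.546      0.6249       2.023      0.5733
  Δ          -0.03373    -0.06746     -0.1012     0.06746
  eq            8.513      0.5574       1.922      0.6408
  solve Keq expr → x = 0.03373; check Q = 0.02188
Then add 2.101 M of G.
Step 3:
                    G           L           A           D
  init          10.61      0.5574       1.922      0.6408
  Δ          -0.01206    -0.02413    -0.03619     0.02413
  eq             10.6      0.5333       1.885      0.6649
  solve Keq expr → x = 0.01206; check Q = 0.02188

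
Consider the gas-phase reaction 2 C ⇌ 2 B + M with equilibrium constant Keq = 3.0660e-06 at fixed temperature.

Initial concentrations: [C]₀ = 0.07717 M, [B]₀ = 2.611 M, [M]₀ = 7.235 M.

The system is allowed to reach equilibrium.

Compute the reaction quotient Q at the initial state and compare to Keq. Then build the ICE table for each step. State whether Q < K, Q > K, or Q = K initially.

Q₀ = 8282; Q > K (proceeds reverse)

Q₀ = 8282 vs Keq = 3.0660e-06 ⇒ Q>K, reverse
Step 1:
                    C           B           M
  Initial     0.07717       2.611       7.235
  Change        2.609      -2.609      -1.305
  Equil         2.686    0.001931        5.93
  solve Keq expr → x = -1.305; check Q = 3.0660e-06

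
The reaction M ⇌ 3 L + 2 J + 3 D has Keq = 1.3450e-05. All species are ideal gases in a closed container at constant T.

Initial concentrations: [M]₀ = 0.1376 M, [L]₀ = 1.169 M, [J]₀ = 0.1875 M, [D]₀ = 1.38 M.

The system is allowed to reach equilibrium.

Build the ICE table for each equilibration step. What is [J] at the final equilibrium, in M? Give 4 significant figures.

Q₀ = 1.073 vs Keq = 1.3450e-05 ⇒ Q>K, reverse
Step 1:
                  M         L         J         D
  init       0.1376     1.169    0.1875      1.38
  Δ         0.09284   -0.2785   -0.1857   -0.2785
  eq         0.2304    0.8905  0.001812     1.101
  solve Keq expr → x = -0.09284; check Q = 1.3450e-05

[J]_eq = 0.001812 M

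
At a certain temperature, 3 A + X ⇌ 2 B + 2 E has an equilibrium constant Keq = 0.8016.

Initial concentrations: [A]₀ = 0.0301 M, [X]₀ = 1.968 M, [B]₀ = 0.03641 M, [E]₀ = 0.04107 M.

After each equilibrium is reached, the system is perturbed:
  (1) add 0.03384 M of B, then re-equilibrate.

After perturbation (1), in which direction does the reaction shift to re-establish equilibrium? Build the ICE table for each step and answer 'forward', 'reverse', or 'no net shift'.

Direction: reverse

Q₀ = 0.04166 vs Keq = 0.8016 ⇒ Q<K, forward
Step 1:
                   A          X          B          E
  I           0.0301      1.968    0.03641    0.04107
  C         -0.01486  -0.004952   0.009904   0.009904
  E          0.01524      1.963    0.04631    0.05097
  solve Keq expr → x = 0.004952; check Q = 0.8016
Then add 0.03384 M of B.
Step 2:
                   A          X          B          E
  I          0.01524      1.963    0.08015    0.05097
  C         0.005129    0.00171  -0.003419  -0.003419
  E          0.02037      1.965    0.07674    0.04756
  solve Keq expr → x = -0.00171; check Q = 0.8016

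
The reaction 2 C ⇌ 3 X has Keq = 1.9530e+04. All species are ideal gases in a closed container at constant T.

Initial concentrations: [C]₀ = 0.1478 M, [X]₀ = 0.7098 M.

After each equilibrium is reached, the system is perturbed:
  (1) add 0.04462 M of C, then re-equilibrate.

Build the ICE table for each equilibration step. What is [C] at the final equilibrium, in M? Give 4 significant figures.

Q₀ = 16.37 vs Keq = 1.9530e+04 ⇒ Q<K, forward
Step 1:
                    C           X
  init         0.1478      0.7098
  Δ           -0.1415      0.2122
  eq         0.006335       0.922
  solve Keq expr → x = 0.07073; check Q = 1.9530e+04
Then add 0.04462 M of C.
Step 2:
                    C           X
  init        0.05095       0.922
  Δ          -0.04393     0.06589
  eq         0.007026      0.9879
  solve Keq expr → x = 0.02196; check Q = 1.9530e+04

[C]_eq = 0.007026 M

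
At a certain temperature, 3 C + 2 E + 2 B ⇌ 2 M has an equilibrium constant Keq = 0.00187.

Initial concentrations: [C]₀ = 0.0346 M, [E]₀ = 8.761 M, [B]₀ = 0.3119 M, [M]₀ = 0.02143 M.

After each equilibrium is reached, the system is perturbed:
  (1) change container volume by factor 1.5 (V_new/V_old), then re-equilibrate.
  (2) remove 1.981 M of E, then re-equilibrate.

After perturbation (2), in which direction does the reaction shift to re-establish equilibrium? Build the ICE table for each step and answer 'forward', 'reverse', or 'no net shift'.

Q₀ = 1.485 vs Keq = 0.00187 ⇒ Q>K, reverse
Step 1:
                    C           E           B           M
  init         0.0346       8.761      0.3119     0.02143
  Δ           0.02911     0.01941     0.01941    -0.01941
  eq          0.06371        8.78      0.3313    0.002023
  solve Keq expr → x = -0.009704; check Q = 0.00187
Then change container volume by factor 1.5 (V_new/V_old).
Step 2:
                    C           E           B           M
  init        0.04247       5.854      0.2209    0.001349
  Δ          0.001253  8.3540e-04  8.3540e-04 -8.3540e-04
  eq          0.04373       5.854      0.2217  5.1322e-04
  solve Keq expr → x = -4.1770e-04; check Q = 0.00187
Then remove 1.981 M of E.
Step 3:
                    C           E           B           M
  init        0.04373       3.873      0.2217  5.1322e-04
  Δ        2.5560e-04  1.7040e-04  1.7040e-04 -1.7040e-04
  eq          0.04398       3.874      0.2219  3.4282e-04
  solve Keq expr → x = -8.5201e-05; check Q = 0.00187

Direction: reverse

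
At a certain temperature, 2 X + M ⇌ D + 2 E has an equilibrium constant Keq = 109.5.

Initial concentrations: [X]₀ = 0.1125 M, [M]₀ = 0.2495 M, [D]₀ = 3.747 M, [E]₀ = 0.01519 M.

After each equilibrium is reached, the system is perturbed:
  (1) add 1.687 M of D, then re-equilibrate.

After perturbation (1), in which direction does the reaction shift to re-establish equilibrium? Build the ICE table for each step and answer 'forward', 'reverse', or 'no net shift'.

Direction: reverse

Q₀ = 0.2738 vs Keq = 109.5 ⇒ Q<K, forward
Step 1:
                   X          M          D          E
  Initial     0.1125     0.2495      3.747    0.01519
  Change    -0.07575   -0.03787    0.03787    0.07575
  Equil      0.03675     0.2116      3.785    0.09094
  solve Keq expr → x = 0.03787; check Q = 109.5
Then add 1.687 M of D.
Step 2:
                   X          M          D          E
  Initial    0.03675     0.2116      5.472    0.09094
  Change     0.00484    0.00242   -0.00242   -0.00484
  Equil      0.04159      0.214      5.469     0.0861
  solve Keq expr → x = -0.00242; check Q = 109.5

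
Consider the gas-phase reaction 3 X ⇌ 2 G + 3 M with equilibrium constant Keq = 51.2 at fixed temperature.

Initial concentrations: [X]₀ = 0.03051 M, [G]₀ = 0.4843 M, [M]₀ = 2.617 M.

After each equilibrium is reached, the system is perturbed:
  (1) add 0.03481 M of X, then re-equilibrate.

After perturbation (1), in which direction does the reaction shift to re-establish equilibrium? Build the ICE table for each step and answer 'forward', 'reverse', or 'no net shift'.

Q₀ = 1.4802e+05 vs Keq = 51.2 ⇒ Q>K, reverse
Step 1:
                   X          G          M
  Initial    0.03051     0.4843      2.617
  Change      0.2605    -0.1737    -0.2605
  Equil       0.2911     0.3106      2.356
  solve Keq expr → x = -0.08685; check Q = 51.2
Then add 0.03481 M of X.
Step 2:
                   X          G          M
  Initial     0.3259     0.3106      2.356
  Change    -0.02259    0.01506    0.02259
  Equil       0.3033     0.3257      2.379
  solve Keq expr → x = 0.007531; check Q = 51.2

Direction: forward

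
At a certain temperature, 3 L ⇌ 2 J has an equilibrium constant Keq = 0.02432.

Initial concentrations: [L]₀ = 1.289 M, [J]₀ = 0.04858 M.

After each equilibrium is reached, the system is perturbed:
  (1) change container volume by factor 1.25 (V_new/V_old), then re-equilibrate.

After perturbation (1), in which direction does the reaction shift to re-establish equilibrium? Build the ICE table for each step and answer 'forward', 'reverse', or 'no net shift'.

Direction: reverse

Q₀ = 0.001102 vs Keq = 0.02432 ⇒ Q<K, forward
Step 1:
                  L         J
  init        1.289   0.04858
  Δ         -0.1949    0.1299
  eq          1.094    0.1785
  solve Keq expr → x = 0.06495; check Q = 0.02432
Then change container volume by factor 1.25 (V_new/V_old).
Step 2:
                  L         J
  init       0.8753    0.1428
  Δ           0.017  -0.01134
  eq         0.8923    0.1315
  solve Keq expr → x = -0.005668; check Q = 0.02432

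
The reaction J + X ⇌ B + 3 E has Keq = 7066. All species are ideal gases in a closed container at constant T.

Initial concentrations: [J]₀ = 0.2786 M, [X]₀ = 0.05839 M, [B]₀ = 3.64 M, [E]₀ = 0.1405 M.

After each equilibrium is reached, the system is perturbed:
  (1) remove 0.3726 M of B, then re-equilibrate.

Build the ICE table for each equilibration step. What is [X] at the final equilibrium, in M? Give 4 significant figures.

[X]_eq = 6.7083e-05 M

Q₀ = 0.6206 vs Keq = 7066 ⇒ Q<K, forward
Step 1:
                    J           X           B           E
  Initial      0.2786     0.05839        3.64      0.1405
  Change     -0.05832    -0.05832     0.05832      0.1749
  Equil        0.2203  7.4580e-05       3.698      0.3154
  solve Keq expr → x = 0.05832; check Q = 7066
Then remove 0.3726 M of B.
Step 2:
                    J           X           B           E
  Initial      0.2203  7.4580e-05       3.326      0.3154
  Change  -7.4970e-06 -7.4970e-06  7.4970e-06  2.2491e-05
  Equil        0.2203  6.7083e-05       3.326      0.3155
  solve Keq expr → x = 7.4970e-06; check Q = 7066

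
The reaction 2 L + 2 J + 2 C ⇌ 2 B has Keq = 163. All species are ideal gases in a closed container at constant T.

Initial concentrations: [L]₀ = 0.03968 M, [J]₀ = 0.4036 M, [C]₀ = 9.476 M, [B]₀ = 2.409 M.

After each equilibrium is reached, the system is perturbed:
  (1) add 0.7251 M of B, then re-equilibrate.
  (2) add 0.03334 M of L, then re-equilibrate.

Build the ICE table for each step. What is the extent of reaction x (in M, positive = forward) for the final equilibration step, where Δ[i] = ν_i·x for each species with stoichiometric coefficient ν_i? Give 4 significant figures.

x = 0.01412 M

Q₀ = 252 vs Keq = 163 ⇒ Q>K, reverse
Step 1:
                   L          J          C          B
  init       0.03968     0.4036      9.476      2.409
  Δ         0.008434   0.008434   0.008434  -0.008434
  eq         0.04811      0.412      9.484      2.401
  solve Keq expr → x = -0.004217; check Q = 163
Then add 0.7251 M of B.
Step 2:
                   L          J          C          B
  init       0.04811      0.412      9.484      3.126
  Δ          0.01239    0.01239    0.01239   -0.01239
  eq          0.0605     0.4244      9.497      3.113
  solve Keq expr → x = -0.006193; check Q = 163
Then add 0.03334 M of L.
Step 3:
                   L          J          C          B
  init       0.09384     0.4244      9.497      3.113
  Δ         -0.02824   -0.02824   -0.02824    0.02824
  eq          0.0656     0.3962      9.469      3.142
  solve Keq expr → x = 0.01412; check Q = 163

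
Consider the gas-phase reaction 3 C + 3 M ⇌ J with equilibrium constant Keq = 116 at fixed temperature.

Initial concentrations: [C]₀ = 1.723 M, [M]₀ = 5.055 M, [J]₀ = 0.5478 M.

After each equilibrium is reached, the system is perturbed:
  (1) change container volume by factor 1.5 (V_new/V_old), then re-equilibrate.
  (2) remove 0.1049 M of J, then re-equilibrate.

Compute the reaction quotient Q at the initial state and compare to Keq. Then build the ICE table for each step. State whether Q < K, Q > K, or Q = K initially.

Q₀ = 8.2909e-04; Q < K (proceeds forward)

Q₀ = 8.2909e-04 vs Keq = 116 ⇒ Q<K, forward
Step 1:
                  C         M         J
  init        1.723     5.055    0.5478
  Δ          -1.661    -1.661    0.5535
  eq        0.06238     3.394     1.101
  solve Keq expr → x = 0.5535; check Q = 116
Then change container volume by factor 1.5 (V_new/V_old).
Step 2:
                  C         M         J
  init      0.04159     2.263    0.7342
  Δ         0.03833   0.03833  -0.01278
  eq        0.07991     2.301    0.7215
  solve Keq expr → x = -0.01278; check Q = 116
Then remove 0.1049 M of J.
Step 3:
                  C         M         J
  init      0.07991     2.301    0.6166
  Δ       -0.003896 -0.003896  0.001299
  eq        0.07602     2.297    0.6178
  solve Keq expr → x = 0.001299; check Q = 116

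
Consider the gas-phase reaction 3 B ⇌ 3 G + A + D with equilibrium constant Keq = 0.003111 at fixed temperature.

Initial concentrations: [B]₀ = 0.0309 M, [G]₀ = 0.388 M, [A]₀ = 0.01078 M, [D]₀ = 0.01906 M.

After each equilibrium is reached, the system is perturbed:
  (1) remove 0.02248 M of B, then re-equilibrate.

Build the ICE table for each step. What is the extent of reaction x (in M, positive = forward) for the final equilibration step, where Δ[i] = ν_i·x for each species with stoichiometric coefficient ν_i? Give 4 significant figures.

Q₀ = 0.4068 vs Keq = 0.003111 ⇒ Q>K, reverse
Step 1:
                  B         G         A         D
  Initial    0.0309     0.388   0.01078   0.01906
  Change     0.0281   -0.0281 -0.009366 -0.009366
  Equil       0.059    0.3599  0.001414  0.009694
  solve Keq expr → x = -0.009366; check Q = 0.003111
Then remove 0.02248 M of B.
Step 2:
                  B         G         A         D
  Initial   0.03652    0.3599  0.001414  0.009694
  Change   0.002816 -0.002816 -9.3881e-04 -9.3881e-04
  Equil     0.03934    0.3571 4.7497e-04  0.008755
  solve Keq expr → x = -9.3881e-04; check Q = 0.003111

x = -9.3881e-04 M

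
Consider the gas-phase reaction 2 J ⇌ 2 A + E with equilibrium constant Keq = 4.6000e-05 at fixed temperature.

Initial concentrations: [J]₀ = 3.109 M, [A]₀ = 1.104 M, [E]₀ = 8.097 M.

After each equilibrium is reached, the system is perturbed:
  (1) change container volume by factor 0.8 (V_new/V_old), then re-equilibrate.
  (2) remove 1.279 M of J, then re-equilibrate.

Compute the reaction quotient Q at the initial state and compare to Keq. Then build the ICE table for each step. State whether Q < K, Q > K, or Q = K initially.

Q₀ = 1.021; Q > K (proceeds reverse)

Q₀ = 1.021 vs Keq = 4.6000e-05 ⇒ Q>K, reverse
Step 1:
                    J           A           E
  Initial       3.109       1.104       8.097
  Change        1.094      -1.094     -0.5468
  Equil         4.203     0.01037        7.55
  solve Keq expr → x = -0.5468; check Q = 4.6000e-05
Then change container volume by factor 0.8 (V_new/V_old).
Step 2:
                    J           A           E
  Initial       5.253     0.01297       9.438
  Change     0.001366   -0.001366 -6.8275e-04
  Equil         5.255      0.0116       9.437
  solve Keq expr → x = -6.8275e-04; check Q = 4.6000e-05
Then remove 1.279 M of J.
Step 3:
                    J           A           E
  Initial       3.976      0.0116       9.437
  Change     0.002817   -0.002817   -0.001408
  Equil         3.978    0.008784       9.436
  solve Keq expr → x = -0.001408; check Q = 4.6000e-05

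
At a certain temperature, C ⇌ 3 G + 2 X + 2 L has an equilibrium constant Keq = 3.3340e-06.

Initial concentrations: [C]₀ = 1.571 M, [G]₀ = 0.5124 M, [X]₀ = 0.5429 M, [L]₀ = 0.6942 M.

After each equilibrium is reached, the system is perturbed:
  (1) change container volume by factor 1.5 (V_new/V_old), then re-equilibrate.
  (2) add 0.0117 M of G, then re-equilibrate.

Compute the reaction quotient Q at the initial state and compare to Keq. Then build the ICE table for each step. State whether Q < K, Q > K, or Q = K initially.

Q₀ = 0.01216 vs Keq = 3.3340e-06 ⇒ Q>K, reverse
Step 1:
                  C         G         X         L
  Initial     1.571    0.5124    0.5429    0.6942
  Change     0.1438   -0.4314   -0.2876   -0.2876
  Equil       1.715   0.08096    0.2553    0.4066
  solve Keq expr → x = -0.1438; check Q = 3.3340e-06
Then change container volume by factor 1.5 (V_new/V_old).
Step 2:
                  C         G         X         L
  Initial     1.143   0.05398    0.1702    0.2711
  Change   -0.01553   0.04659   0.03106   0.03106
  Equil       1.128    0.1006    0.2012    0.3021
  solve Keq expr → x = 0.01553; check Q = 3.3340e-06
Then add 0.0117 M of G.
Step 3:
                  C         G         X         L
  Initial     1.128    0.1123    0.2012    0.3021
  Change   0.002804 -0.008413 -0.005609 -0.005609
  Equil        1.13    0.1039    0.1956    0.2965
  solve Keq expr → x = -0.002804; check Q = 3.3340e-06

Q₀ = 0.01216; Q > K (proceeds reverse)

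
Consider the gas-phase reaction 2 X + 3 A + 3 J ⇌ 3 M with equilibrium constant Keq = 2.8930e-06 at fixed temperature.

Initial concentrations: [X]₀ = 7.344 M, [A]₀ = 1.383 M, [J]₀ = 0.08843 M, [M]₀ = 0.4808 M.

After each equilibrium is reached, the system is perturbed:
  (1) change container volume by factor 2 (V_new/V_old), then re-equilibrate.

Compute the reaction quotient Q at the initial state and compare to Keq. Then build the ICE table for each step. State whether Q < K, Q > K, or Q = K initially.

Q₀ = 1.127 vs Keq = 2.8930e-06 ⇒ Q>K, reverse
Step 1:
                   X          A          J          M
  init         7.344      1.383    0.08843     0.4808
  Δ            0.286      0.429      0.429     -0.429
  eq            7.63      1.812     0.5174    0.05178
  solve Keq expr → x = -0.143; check Q = 2.8930e-06
Then change container volume by factor 2 (V_new/V_old).
Step 2:
                   X          A          J          M
  init         3.815      0.906     0.2587    0.02589
  Δ          0.01135    0.01702    0.01702   -0.01702
  eq           3.826      0.923     0.2757   0.008872
  solve Keq expr → x = -0.005673; check Q = 2.8930e-06

Q₀ = 1.127; Q > K (proceeds reverse)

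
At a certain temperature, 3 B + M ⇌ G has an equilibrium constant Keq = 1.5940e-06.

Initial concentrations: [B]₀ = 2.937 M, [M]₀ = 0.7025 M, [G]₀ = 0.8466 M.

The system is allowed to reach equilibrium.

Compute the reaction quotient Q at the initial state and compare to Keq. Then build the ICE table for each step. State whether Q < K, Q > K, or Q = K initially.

Q₀ = 0.04757 vs Keq = 1.5940e-06 ⇒ Q>K, reverse
Step 1:
                  B         M         G
  Initial     2.937    0.7025    0.8466
  Change      2.539    0.8462   -0.8462
  Equil       5.476     1.549 4.0527e-04
  solve Keq expr → x = -0.8462; check Q = 1.5940e-06

Q₀ = 0.04757; Q > K (proceeds reverse)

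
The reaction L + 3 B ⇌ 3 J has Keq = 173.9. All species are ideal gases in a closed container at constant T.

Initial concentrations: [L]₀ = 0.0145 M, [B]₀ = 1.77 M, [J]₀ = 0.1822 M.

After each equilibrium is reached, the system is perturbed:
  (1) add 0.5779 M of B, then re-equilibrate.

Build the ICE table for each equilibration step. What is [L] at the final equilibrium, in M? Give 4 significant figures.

[L]_eq = 5.4016e-06 M

Q₀ = 0.07522 vs Keq = 173.9 ⇒ Q<K, forward
Step 1:
                    L           B           J
  Initial      0.0145        1.77      0.1822
  Change     -0.01449    -0.04346     0.04346
  Equil    1.2839e-05       1.727      0.2257
  solve Keq expr → x = 0.01449; check Q = 173.9
Then add 0.5779 M of B.
Step 2:
                    L           B           J
  Initial  1.2839e-05       2.304      0.2257
  Change  -7.4378e-06 -2.2313e-05  2.2313e-05
  Equil    5.4016e-06       2.304      0.2257
  solve Keq expr → x = 7.4378e-06; check Q = 173.9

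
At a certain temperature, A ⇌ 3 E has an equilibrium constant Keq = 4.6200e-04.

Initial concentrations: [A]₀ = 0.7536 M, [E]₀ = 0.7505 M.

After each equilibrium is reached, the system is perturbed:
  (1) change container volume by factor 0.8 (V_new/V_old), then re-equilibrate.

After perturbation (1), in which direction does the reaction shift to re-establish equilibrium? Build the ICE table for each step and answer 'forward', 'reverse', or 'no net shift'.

Q₀ = 0.5609 vs Keq = 4.6200e-04 ⇒ Q>K, reverse
Step 1:
                   A          E
  Initial     0.7536     0.7505
  Change      0.2246    -0.6738
  Equil       0.9782    0.07674
  solve Keq expr → x = -0.2246; check Q = 4.6200e-04
Then change container volume by factor 0.8 (V_new/V_old).
Step 2:
                   A          E
  Initial      1.223    0.09592
  Change    0.004387   -0.01316
  Equil        1.227    0.08276
  solve Keq expr → x = -0.004387; check Q = 4.6200e-04

Direction: reverse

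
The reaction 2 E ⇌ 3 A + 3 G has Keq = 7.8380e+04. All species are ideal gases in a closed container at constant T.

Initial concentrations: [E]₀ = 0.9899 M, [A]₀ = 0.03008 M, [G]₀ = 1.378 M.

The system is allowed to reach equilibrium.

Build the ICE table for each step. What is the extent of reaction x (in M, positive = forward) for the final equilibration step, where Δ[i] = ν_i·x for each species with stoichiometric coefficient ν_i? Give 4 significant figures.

x = 0.4799 M

Q₀ = 7.2677e-05 vs Keq = 7.8380e+04 ⇒ Q<K, forward
Step 1:
                  E         A         G
  I          0.9899   0.03008     1.378
  C         -0.9598      1.44      1.44
  E          0.0301      1.47     2.818
  solve Keq expr → x = 0.4799; check Q = 7.8380e+04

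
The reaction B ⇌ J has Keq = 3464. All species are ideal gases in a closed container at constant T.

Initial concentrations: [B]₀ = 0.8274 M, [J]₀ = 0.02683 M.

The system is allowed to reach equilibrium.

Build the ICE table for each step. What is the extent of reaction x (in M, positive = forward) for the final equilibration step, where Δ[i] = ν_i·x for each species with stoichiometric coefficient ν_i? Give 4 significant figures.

x = 0.8272 M

Q₀ = 0.03243 vs Keq = 3464 ⇒ Q<K, forward
Step 1:
                   B          J
  init        0.8274    0.02683
  Δ          -0.8272     0.8272
  eq      2.4653e-04      0.854
  solve Keq expr → x = 0.8272; check Q = 3464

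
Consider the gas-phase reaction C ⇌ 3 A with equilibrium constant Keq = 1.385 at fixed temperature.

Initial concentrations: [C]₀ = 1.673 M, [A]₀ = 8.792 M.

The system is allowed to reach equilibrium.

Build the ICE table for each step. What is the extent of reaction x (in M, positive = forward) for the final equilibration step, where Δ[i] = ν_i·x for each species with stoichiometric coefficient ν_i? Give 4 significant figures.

x = -2.34 M

Q₀ = 406.2 vs Keq = 1.385 ⇒ Q>K, reverse
Step 1:
                   C          A
  I            1.673      8.792
  C             2.34     -7.021
  E            4.013      1.771
  solve Keq expr → x = -2.34; check Q = 1.385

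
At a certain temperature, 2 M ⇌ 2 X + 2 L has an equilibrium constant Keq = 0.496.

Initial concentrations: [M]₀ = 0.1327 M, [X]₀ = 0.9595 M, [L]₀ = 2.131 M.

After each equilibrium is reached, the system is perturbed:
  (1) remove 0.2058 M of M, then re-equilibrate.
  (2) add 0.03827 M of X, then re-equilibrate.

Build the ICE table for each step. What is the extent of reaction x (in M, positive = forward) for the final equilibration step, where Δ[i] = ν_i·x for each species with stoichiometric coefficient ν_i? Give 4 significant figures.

Q₀ = 237.4 vs Keq = 0.496 ⇒ Q>K, reverse
Step 1:
                    M           X           L
  I            0.1327      0.9595       2.131
  C            0.6133     -0.6133     -0.6133
  E             0.746      0.3462       1.518
  solve Keq expr → x = -0.3067; check Q = 0.496
Then remove 0.2058 M of M.
Step 2:
                    M           X           L
  I            0.5402      0.3462       1.518
  C           0.05774    -0.05774    -0.05774
  E             0.598      0.2884        1.46
  solve Keq expr → x = -0.02887; check Q = 0.496
Then add 0.03827 M of X.
Step 3:
                    M           X           L
  I             0.598      0.3267        1.46
  C           0.02264    -0.02264    -0.02264
  E            0.6206      0.3041       1.437
  solve Keq expr → x = -0.01132; check Q = 0.496

x = -0.01132 M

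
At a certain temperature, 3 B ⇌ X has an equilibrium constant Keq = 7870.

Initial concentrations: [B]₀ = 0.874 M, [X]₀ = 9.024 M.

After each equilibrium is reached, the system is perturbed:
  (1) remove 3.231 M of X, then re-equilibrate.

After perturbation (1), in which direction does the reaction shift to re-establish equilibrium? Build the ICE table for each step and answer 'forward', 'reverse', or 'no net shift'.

Direction: forward

Q₀ = 13.52 vs Keq = 7870 ⇒ Q<K, forward
Step 1:
                   B          X
  Initial      0.874      9.024
  Change     -0.7684     0.2561
  Equil       0.1056       9.28
  solve Keq expr → x = 0.2561; check Q = 7870
Then remove 3.231 M of X.
Step 2:
                   B          X
  Initial     0.1056      6.049
  Change    -0.01402   0.004674
  Equil      0.09163      6.054
  solve Keq expr → x = 0.004674; check Q = 7870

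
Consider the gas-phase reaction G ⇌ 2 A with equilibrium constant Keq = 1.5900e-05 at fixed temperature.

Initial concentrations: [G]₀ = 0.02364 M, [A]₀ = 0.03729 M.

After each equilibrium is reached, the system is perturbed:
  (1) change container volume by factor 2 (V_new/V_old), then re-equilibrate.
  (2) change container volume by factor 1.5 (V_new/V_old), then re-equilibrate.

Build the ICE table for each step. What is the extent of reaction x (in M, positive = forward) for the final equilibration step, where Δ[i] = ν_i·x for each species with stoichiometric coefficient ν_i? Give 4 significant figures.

Q₀ = 0.05882 vs Keq = 1.5900e-05 ⇒ Q>K, reverse
Step 1:
                    G           A
  I           0.02364     0.03729
  C           0.01824    -0.03647
  E           0.04188  8.1599e-04
  solve Keq expr → x = -0.01824; check Q = 1.5900e-05
Then change container volume by factor 2 (V_new/V_old).
Step 2:
                    G           A
  I           0.02094  4.0800e-04
  C       -8.3920e-05  1.6784e-04
  E           0.02085  5.7584e-04
  solve Keq expr → x = 8.3920e-05; check Q = 1.5900e-05
Then change container volume by factor 1.5 (V_new/V_old).
Step 3:
                    G           A
  I            0.0139  3.8389e-04
  C       -4.2777e-05  8.5554e-05
  E           0.01386  4.6944e-04
  solve Keq expr → x = 4.2777e-05; check Q = 1.5900e-05

x = 4.2777e-05 M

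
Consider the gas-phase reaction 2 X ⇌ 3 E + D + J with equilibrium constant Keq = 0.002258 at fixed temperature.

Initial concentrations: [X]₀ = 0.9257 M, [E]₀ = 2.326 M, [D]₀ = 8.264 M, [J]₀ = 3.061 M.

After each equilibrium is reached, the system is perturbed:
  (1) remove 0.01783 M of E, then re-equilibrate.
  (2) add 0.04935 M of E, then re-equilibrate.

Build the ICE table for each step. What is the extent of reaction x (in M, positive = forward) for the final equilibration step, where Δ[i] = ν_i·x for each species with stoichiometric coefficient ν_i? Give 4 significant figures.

Q₀ = 371.5 vs Keq = 0.002258 ⇒ Q>K, reverse
Step 1:
                    X           E           D           J
  init         0.9257       2.326       8.264       3.061
  Δ              1.49      -2.235      -0.745      -0.745
  eq            2.416     0.09112       7.519       2.316
  solve Keq expr → x = -0.745; check Q = 0.002258
Then remove 0.01783 M of E.
Step 2:
                    X           E           D           J
  init          2.416     0.07329       7.519       2.316
  Δ          -0.01163     0.01744    0.005813    0.005813
  eq            2.404     0.09073       7.525       2.322
  solve Keq expr → x = 0.005813; check Q = 0.002258
Then add 0.04935 M of E.
Step 3:
                    X           E           D           J
  init          2.404      0.1401       7.525       2.322
  Δ           0.03218    -0.04826    -0.01609    -0.01609
  eq            2.436     0.09182       7.509       2.306
  solve Keq expr → x = -0.01609; check Q = 0.002258

x = -0.01609 M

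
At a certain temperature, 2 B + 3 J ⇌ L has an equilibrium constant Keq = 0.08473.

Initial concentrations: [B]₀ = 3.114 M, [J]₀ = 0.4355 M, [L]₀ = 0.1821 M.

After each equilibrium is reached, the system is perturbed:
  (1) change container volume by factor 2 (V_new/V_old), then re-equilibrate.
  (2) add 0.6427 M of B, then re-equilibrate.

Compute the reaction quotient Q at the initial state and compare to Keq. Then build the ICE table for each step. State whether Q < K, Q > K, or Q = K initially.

Q₀ = 0.2274; Q > K (proceeds reverse)

Q₀ = 0.2274 vs Keq = 0.08473 ⇒ Q>K, reverse
Step 1:
                    B           J           L
  Initial       3.114      0.4355      0.1821
  Change      0.07659      0.1149    -0.03829
  Equil         3.191      0.5504      0.1438
  solve Keq expr → x = -0.03829; check Q = 0.08473
Then change container volume by factor 2 (V_new/V_old).
Step 2:
                    B           J           L
  Initial       1.595      0.2752      0.0719
  Change       0.1044      0.1566     -0.0522
  Equil           1.7      0.4318     0.01971
  solve Keq expr → x = -0.0522; check Q = 0.08473
Then add 0.6427 M of B.
Step 3:
                    B           J           L
  Initial       2.342      0.4318     0.01971
  Change     -0.01992    -0.02989    0.009962
  Equil         2.322      0.4019     0.02967
  solve Keq expr → x = 0.009962; check Q = 0.08473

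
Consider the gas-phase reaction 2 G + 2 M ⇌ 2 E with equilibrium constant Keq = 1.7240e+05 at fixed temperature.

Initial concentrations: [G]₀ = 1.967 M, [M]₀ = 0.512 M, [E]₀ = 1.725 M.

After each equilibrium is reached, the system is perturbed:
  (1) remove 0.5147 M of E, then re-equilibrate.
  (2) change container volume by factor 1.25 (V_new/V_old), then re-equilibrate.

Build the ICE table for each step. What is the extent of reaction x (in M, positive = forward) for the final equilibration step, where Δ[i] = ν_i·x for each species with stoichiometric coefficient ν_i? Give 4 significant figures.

Q₀ = 2.934 vs Keq = 1.7240e+05 ⇒ Q<K, forward
Step 1:
                   G          M          E
  I            1.967      0.512      1.725
  C          -0.5083    -0.5083     0.5083
  E            1.459   0.003687      2.233
  solve Keq expr → x = 0.2542; check Q = 1.7240e+05
Then remove 0.5147 M of E.
Step 2:
                   G          M          E
  I            1.459   0.003687      1.719
  C       -8.4677e-04 -8.4677e-04 8.4677e-04
  E            1.458   0.002841      1.719
  solve Keq expr → x = 4.2338e-04; check Q = 1.7240e+05
Then change container volume by factor 1.25 (V_new/V_old).
Step 3:
                   G          M          E
  I            1.166   0.002272      1.376
  C       5.6558e-04 5.6558e-04 -5.6558e-04
  E            1.167   0.002838      1.375
  solve Keq expr → x = -2.8279e-04; check Q = 1.7240e+05

x = -2.8279e-04 M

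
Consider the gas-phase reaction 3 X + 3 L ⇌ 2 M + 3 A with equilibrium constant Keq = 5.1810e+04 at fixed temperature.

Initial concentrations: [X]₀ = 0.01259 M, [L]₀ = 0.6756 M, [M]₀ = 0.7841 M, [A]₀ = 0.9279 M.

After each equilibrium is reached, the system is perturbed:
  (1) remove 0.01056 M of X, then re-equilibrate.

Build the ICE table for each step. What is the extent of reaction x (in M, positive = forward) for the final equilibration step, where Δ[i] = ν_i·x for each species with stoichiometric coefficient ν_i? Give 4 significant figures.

x = -0.003226 M

Q₀ = 7.9818e+05 vs Keq = 5.1810e+04 ⇒ Q>K, reverse
Step 1:
                    X           L           M           A
  Initial     0.01259      0.6756      0.7841      0.9279
  Change      0.01711     0.01711    -0.01141    -0.01711
  Equil        0.0297      0.6927      0.7727      0.9108
  solve Keq expr → x = -0.005703; check Q = 5.1810e+04
Then remove 0.01056 M of X.
Step 2:
                    X           L           M           A
  Initial     0.01914      0.6927      0.7727      0.9108
  Change     0.009678    0.009678   -0.006452   -0.009678
  Equil       0.02882      0.7024      0.7662      0.9011
  solve Keq expr → x = -0.003226; check Q = 5.1810e+04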